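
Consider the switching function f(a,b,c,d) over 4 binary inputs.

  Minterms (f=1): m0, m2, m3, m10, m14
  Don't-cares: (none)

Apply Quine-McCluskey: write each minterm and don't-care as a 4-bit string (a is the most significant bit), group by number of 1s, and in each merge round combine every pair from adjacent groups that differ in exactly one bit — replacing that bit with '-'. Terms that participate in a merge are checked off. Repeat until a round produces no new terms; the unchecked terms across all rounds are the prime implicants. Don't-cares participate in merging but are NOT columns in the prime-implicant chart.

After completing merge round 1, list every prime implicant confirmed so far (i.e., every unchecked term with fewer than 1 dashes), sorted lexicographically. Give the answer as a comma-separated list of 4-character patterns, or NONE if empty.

NONE

Round 0: 0000✓ 0010✓ 0011✓ 1010✓ 1110✓
Round 1: -010 00-0 001- 1-10
PIs = {-010, 00-0, 001-, 1-10}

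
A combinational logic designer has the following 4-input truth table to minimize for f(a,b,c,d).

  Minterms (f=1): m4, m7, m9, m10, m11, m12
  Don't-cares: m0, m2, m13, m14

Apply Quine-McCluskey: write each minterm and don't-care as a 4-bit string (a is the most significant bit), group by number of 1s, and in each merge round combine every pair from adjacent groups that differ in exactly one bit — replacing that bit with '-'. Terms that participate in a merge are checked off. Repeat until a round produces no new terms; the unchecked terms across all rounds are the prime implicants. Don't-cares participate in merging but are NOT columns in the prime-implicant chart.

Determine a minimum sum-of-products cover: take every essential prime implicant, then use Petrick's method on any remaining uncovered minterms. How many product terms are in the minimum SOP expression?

size-2^0 implicants → 0000(✓)  0010(✓)  0100(✓)  0111  1001(✓)  1010(✓)  1011(✓)  1100(✓)  1101(✓)  1110(✓)
size-2^1 implicants → -010  -100  0-00  00-0  1-01  1-10  10-1  101-  11-0  110-
Unchecked terms (primes): -010, -100, 0-00, 00-0, 0111, 1-01, 1-10, 10-1, 101-, 11-0, 110-
Minterm coverage:
  m4 ⊆ -100,0-00
  m7 ⊆ 0111 [E]
  m9 ⊆ 1-01,10-1
  m10 ⊆ -010,1-10,101-
  m11 ⊆ 10-1,101-
  m12 ⊆ -100,11-0,110-
E = {0111}
Petrick residual → -010, -100, 10-1
Cover = b'cd' + bc'd' + a'bcd + ab'd  |cover|=4

4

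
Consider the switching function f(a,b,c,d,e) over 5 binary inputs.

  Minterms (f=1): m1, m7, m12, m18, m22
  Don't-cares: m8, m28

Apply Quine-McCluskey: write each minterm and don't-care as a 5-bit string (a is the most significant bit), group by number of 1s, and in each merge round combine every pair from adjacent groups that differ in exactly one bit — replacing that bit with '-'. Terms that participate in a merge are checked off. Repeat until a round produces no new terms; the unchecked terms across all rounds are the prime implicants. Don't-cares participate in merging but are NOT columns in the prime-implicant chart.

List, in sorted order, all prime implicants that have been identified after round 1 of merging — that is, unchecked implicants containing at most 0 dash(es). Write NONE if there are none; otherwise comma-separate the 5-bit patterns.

00001, 00111

Round 0: 00001 00111 01000✓ 01100✓ 10010✓ 10110✓ 11100✓
Round 1: -1100 01-00 10-10
PIs = {-1100, 00001, 00111, 01-00, 10-10}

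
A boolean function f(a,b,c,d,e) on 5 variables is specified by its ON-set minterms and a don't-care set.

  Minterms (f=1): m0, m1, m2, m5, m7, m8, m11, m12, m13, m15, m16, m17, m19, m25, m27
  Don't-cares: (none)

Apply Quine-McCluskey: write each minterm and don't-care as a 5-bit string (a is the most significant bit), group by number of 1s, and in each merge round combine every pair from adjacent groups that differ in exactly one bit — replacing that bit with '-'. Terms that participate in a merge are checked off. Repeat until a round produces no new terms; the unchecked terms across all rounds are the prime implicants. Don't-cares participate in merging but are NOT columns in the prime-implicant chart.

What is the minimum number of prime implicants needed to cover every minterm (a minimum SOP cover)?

6

size-2^0 implicants → 00000(✓)  00001(✓)  00010(✓)  00101(✓)  00111(✓)  01000(✓)  01011(✓)  01100(✓)  01101(✓)  01111(✓)  10000(✓)  10001(✓)  10011(✓)  11001(✓)  11011(✓)
size-2^1 implicants → -0000(✓)  -0001(✓)  -1011  0-000  0-101(✓)  0-111(✓)  00-01  000-0  0000-(✓)  001-1(✓)  01-00  01-11  011-1(✓)  0110-  1-001(✓)  1-011(✓)  100-1(✓)  1000-(✓)  110-1(✓)
size-2^2 implicants → -000-  0-1-1  1-0-1
Unchecked terms (primes): -000-, -1011, 0-000, 0-1-1, 00-01, 000-0, 01-00, 01-11, 0110-, 1-0-1
Minterm coverage:
  m0 ⊆ -000-,0-000,000-0
  m1 ⊆ -000-,00-01
  m2 ⊆ 000-0 [E]
  m5 ⊆ 0-1-1,00-01
  m7 ⊆ 0-1-1 [E]
  m8 ⊆ 0-000,01-00
  m11 ⊆ -1011,01-11
  m12 ⊆ 01-00,0110-
  m13 ⊆ 0-1-1,0110-
  m15 ⊆ 0-1-1,01-11
  m16 ⊆ -000- [E]
  m17 ⊆ -000-,1-0-1
  m19 ⊆ 1-0-1 [E]
  m25 ⊆ 1-0-1 [E]
  m27 ⊆ -1011,1-0-1
E = {-000-, 0-1-1, 000-0, 1-0-1}
Petrick residual → -1011, 01-00
Cover = b'c'd' + bc'de + a'ce + a'b'c'e' + a'bd'e' + ac'e  |cover|=6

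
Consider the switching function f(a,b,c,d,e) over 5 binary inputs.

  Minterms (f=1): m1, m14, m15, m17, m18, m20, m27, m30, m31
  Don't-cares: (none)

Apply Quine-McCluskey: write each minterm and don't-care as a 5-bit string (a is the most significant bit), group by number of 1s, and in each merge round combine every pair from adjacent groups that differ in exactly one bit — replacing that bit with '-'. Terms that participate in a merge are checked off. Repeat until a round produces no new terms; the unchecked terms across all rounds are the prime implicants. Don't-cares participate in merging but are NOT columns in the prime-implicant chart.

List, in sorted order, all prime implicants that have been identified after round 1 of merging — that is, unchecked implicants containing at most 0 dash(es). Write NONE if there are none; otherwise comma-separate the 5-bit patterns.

Round 0: 00001✓ 01110✓ 01111✓ 10001✓ 10010 10100 11011✓ 11110✓ 11111✓
Round 1: -0001 -1110✓ -1111✓ 0111-✓ 11-11 1111-✓
Round 2: -111-
PIs = {-0001, -111-, 10010, 10100, 11-11}

10010, 10100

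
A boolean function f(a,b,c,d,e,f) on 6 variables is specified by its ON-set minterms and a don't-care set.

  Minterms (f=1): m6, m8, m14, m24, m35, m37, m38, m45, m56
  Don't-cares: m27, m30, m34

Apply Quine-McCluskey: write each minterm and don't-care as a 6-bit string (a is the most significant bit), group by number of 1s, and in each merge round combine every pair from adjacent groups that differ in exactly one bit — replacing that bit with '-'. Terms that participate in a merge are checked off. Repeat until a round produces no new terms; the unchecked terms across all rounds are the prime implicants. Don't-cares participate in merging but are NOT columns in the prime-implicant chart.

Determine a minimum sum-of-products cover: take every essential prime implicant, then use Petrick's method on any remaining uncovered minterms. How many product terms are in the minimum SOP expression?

[col 0] 000110*, 001000*, 001110*, 011000*, 011011, 011110*, 100010*, 100011*, 100101*, 100110*, 101101*, 111000*
[col 1] -00110, -11000, 0-1000, 0-1110, 00-110, 10-101, 100-10, 10001-
Prime implicants: -00110, -11000, 0-1000, 0-1110, 00-110, 011011, 10-101, 100-10, 10001-
PI chart (minterm → PIs covering it):
  6 | -00110,00-110
  8 | 0-1000  (sole → essential)
  14 | 0-1110,00-110
  24 | -11000,0-1000
  35 | 10001-  (sole → essential)
  37 | 10-101  (sole → essential)
  38 | -00110,100-10
  45 | 10-101  (sole → essential)
  56 | -11000  (sole → essential)
Essential prime implicants: -11000, 0-1000, 10-101, 10001-
Petrick residual → -00110, 0-1110
Minimum SOP uses 6 PIs: b'c'def' + bcd'e'f' + a'cd'e'f' + a'cdef' + ab'de'f + ab'c'd'e

6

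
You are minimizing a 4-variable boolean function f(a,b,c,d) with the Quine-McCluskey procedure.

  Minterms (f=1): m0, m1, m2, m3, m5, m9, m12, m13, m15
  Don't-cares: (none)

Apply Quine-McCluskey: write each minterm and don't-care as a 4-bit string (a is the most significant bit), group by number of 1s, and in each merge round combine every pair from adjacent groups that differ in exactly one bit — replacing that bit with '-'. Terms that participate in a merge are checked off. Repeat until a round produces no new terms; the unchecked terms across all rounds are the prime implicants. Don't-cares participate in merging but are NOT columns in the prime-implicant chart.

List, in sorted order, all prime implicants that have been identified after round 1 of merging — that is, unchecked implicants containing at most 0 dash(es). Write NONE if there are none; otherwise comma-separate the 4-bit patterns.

Round 0: 0000✓ 0001✓ 0010✓ 0011✓ 0101✓ 1001✓ 1100✓ 1101✓ 1111✓
Round 1: -001✓ -101✓ 0-01✓ 00-0✓ 00-1✓ 000-✓ 001-✓ 1-01✓ 11-1 110-
Round 2: --01 00--
PIs = {--01, 00--, 11-1, 110-}

NONE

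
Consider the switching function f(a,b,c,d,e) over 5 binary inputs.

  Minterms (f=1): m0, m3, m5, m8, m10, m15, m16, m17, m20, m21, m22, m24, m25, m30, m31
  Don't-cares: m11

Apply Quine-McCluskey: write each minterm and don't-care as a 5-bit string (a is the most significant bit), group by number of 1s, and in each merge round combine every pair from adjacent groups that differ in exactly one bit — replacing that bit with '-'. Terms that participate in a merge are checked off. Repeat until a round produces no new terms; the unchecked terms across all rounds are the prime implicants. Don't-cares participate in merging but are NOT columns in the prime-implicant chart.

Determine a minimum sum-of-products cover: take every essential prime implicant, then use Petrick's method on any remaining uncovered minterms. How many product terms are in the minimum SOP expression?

[col 0] 00000*, 00011*, 00101*, 01000*, 01010*, 01011*, 01111*, 10000*, 10001*, 10100*, 10101*, 10110*, 11000*, 11001*, 11110*, 11111*
[col 1] -0000*, -0101, -1000*, -1111, 0-000*, 0-011, 01-11, 010-0, 0101-, 1-000*, 1-001*, 1-110, 10-00*, 10-01*, 1000-*, 101-0, 1010-*, 1100-*, 1111-
[col 2] --000, 1-00-, 10-0-
Prime implicants: --000, -0101, -1111, 0-011, 01-11, 010-0, 0101-, 1-00-, 1-110, 10-0-, 101-0, 1111-
PI chart (minterm → PIs covering it):
  0 | --000  (sole → essential)
  3 | 0-011  (sole → essential)
  5 | -0101  (sole → essential)
  8 | --000,010-0
  10 | 010-0,0101-
  15 | -1111,01-11
  16 | --000,1-00-,10-0-
  17 | 1-00-,10-0-
  20 | 10-0-,101-0
  21 | -0101,10-0-
  22 | 1-110,101-0
  24 | --000,1-00-
  25 | 1-00-  (sole → essential)
  30 | 1-110,1111-
  31 | -1111,1111-
Essential prime implicants: --000, -0101, 0-011, 1-00-
Petrick residual → -1111, 010-0, 1-110, 10-0-
Minimum SOP uses 8 PIs: c'd'e' + b'cd'e + bcde + a'c'de + a'bc'e' + ac'd' + acde' + ab'd'

8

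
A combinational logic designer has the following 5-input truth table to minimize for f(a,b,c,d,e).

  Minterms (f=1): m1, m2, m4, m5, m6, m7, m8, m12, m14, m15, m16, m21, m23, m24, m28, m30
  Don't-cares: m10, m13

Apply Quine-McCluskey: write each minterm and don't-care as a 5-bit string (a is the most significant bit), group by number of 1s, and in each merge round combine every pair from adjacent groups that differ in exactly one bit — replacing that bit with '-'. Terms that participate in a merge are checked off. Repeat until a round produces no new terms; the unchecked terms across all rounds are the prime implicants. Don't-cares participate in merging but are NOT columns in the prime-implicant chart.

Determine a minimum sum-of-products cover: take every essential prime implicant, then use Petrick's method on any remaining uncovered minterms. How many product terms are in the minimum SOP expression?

7

size-2^0 implicants → 00001(✓)  00010(✓)  00100(✓)  00101(✓)  00110(✓)  00111(✓)  01000(✓)  01010(✓)  01100(✓)  01101(✓)  01110(✓)  01111(✓)  10000(✓)  10101(✓)  10111(✓)  11000(✓)  11100(✓)  11110(✓)
size-2^1 implicants → -0101(✓)  -0111(✓)  -1000(✓)  -1100(✓)  -1110(✓)  0-010(✓)  0-100(✓)  0-101(✓)  0-110(✓)  0-111(✓)  00-01  00-10(✓)  001-0(✓)  001-1(✓)  0010-(✓)  0011-(✓)  01-00(✓)  01-10(✓)  010-0(✓)  011-0(✓)  011-1(✓)  0110-(✓)  0111-(✓)  1-000  101-1(✓)  11-00(✓)  111-0(✓)
size-2^2 implicants → -01-1  -1-00  -11-0  0--10  0-1-0(✓)  0-1-1(✓)  0-10-(✓)  0-11-(✓)  001--(✓)  01--0  011--(✓)
size-2^3 implicants → 0-1--
Unchecked terms (primes): -01-1, -1-00, -11-0, 0--10, 0-1--, 00-01, 01--0, 1-000
Minterm coverage:
  m1 ⊆ 00-01 [E]
  m2 ⊆ 0--10 [E]
  m4 ⊆ 0-1-- [E]
  m5 ⊆ -01-1,0-1--,00-01
  m6 ⊆ 0--10,0-1--
  m7 ⊆ -01-1,0-1--
  m8 ⊆ -1-00,01--0
  m12 ⊆ -1-00,-11-0,0-1--,01--0
  m14 ⊆ -11-0,0--10,0-1--,01--0
  m15 ⊆ 0-1-- [E]
  m16 ⊆ 1-000 [E]
  m21 ⊆ -01-1 [E]
  m23 ⊆ -01-1 [E]
  m24 ⊆ -1-00,1-000
  m28 ⊆ -1-00,-11-0
  m30 ⊆ -11-0 [E]
E = {-01-1, -11-0, 0--10, 0-1--, 00-01, 1-000}
Petrick residual → -1-00
Cover = b'ce + bd'e' + bce' + a'de' + a'c + a'b'd'e + ac'd'e'  |cover|=7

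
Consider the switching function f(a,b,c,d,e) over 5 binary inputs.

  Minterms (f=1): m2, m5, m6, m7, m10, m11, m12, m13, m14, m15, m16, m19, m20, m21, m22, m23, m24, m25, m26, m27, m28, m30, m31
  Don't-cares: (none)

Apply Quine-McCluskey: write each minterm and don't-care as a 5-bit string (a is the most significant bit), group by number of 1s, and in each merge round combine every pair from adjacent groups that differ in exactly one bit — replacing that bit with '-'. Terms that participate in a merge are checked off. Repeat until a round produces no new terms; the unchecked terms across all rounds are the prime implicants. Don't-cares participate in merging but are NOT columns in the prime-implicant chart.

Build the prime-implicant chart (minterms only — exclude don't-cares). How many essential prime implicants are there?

5

size-2^0 implicants → 00010(✓)  00101(✓)  00110(✓)  00111(✓)  01010(✓)  01011(✓)  01100(✓)  01101(✓)  01110(✓)  01111(✓)  10000(✓)  10011(✓)  10100(✓)  10101(✓)  10110(✓)  10111(✓)  11000(✓)  11001(✓)  11010(✓)  11011(✓)  11100(✓)  11110(✓)  11111(✓)
size-2^1 implicants → -0101(✓)  -0110(✓)  -0111(✓)  -1010(✓)  -1011(✓)  -1100(✓)  -1110(✓)  -1111(✓)  0-010(✓)  0-101(✓)  0-110(✓)  0-111(✓)  00-10(✓)  001-1(✓)  0011-(✓)  01-10(✓)  01-11(✓)  0101-(✓)  011-0(✓)  011-1(✓)  0110-(✓)  0111-(✓)  1-000(✓)  1-011(✓)  1-100(✓)  1-110(✓)  1-111(✓)  10-00(✓)  10-11(✓)  101-0(✓)  101-1(✓)  1010-(✓)  1011-(✓)  11-00(✓)  11-10(✓)  11-11(✓)  110-0(✓)  110-1(✓)  1100-(✓)  1101-(✓)  111-0(✓)  1111-(✓)
size-2^2 implicants → --110(✓)  --111(✓)  -01-1  -011-(✓)  -1-10(✓)  -1-11(✓)  -101-(✓)  -11-0  -111-(✓)  0--10  0-1-1  0-11-(✓)  01-1-(✓)  011--  1--00  1--11  1-1-0  1-11-(✓)  101--  11--0  11-1-(✓)  110--
size-2^3 implicants → --11-  -1-1-
Unchecked terms (primes): --11-, -01-1, -1-1-, -11-0, 0--10, 0-1-1, 011--, 1--00, 1--11, 1-1-0, 101--, 11--0, 110--
Minterm coverage:
  m2 ⊆ 0--10 [E]
  m5 ⊆ -01-1,0-1-1
  m6 ⊆ --11-,0--10
  m7 ⊆ --11-,-01-1,0-1-1
  m10 ⊆ -1-1-,0--10
  m11 ⊆ -1-1- [E]
  m12 ⊆ -11-0,011--
  m13 ⊆ 0-1-1,011--
  m14 ⊆ --11-,-1-1-,-11-0,0--10,011--
  m15 ⊆ --11-,-1-1-,0-1-1,011--
  m16 ⊆ 1--00 [E]
  m19 ⊆ 1--11 [E]
  m20 ⊆ 1--00,1-1-0,101--
  m21 ⊆ -01-1,101--
  m22 ⊆ --11-,1-1-0,101--
  m23 ⊆ --11-,-01-1,1--11,101--
  m24 ⊆ 1--00,11--0,110--
  m25 ⊆ 110-- [E]
  m26 ⊆ -1-1-,11--0,110--
  m27 ⊆ -1-1-,1--11,110--
  m28 ⊆ -11-0,1--00,1-1-0,11--0
  m30 ⊆ --11-,-1-1-,-11-0,1-1-0,11--0
  m31 ⊆ --11-,-1-1-,1--11
E = {-1-1-, 0--10, 1--00, 1--11, 110--}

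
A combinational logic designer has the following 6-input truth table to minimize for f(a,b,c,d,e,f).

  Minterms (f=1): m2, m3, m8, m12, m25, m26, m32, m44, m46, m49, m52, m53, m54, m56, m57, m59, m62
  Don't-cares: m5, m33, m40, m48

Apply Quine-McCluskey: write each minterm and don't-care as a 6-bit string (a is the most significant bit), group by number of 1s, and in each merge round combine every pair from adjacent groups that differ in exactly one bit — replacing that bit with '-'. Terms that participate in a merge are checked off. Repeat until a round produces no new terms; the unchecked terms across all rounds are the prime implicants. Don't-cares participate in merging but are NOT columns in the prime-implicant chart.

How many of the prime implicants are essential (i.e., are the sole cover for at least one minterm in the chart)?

Round 0: 000010✓ 000011✓ 000101 001000✓ 001100✓ 011001✓ 011010 100000✓ 100001✓ 101000✓ 101100✓ 101110✓ 110000✓ 110001✓ 110100✓ 110101✓ 110110✓ 111000✓ 111001✓ 111011✓ 111110✓
Round 1: -01000✓ -01100✓ -11001 00001- 001-00✓ 1-0000✓ 1-0001✓ 1-1000✓ 1-1110 10-000✓ 10000-✓ 101-00✓ 1011-0 11-000✓ 11-001✓ 11-110 110-00✓ 110-01✓ 11000-✓ 1101-0 11010-✓ 1110-1 11100-✓
Round 2: -01-00 1--000 1-000- 11-00- 110-0-
PIs = {-01-00, -11001, 00001-, 000101, 011010, 1--000, 1-000-, 1-1110, 1011-0, 11-00-, 11-110, 110-0-, 1101-0, 1110-1}
Coverage chart:
  m2: 00001- ←essential
  m3: 00001- ←essential
  m8: -01-00 ←essential
  m12: -01-00 ←essential
  m25: -11001 ←essential
  m26: 011010 ←essential
  m32: 1--000,1-000-
  m44: -01-00,1011-0
  m46: 1-1110,1011-0
  m49: 1-000-,11-00-,110-0-
  m52: 110-0-,1101-0
  m53: 110-0- ←essential
  m54: 11-110,1101-0
  m56: 1--000,11-00-
  m57: -11001,11-00-,1110-1
  m59: 1110-1 ←essential
  m62: 1-1110,11-110
Essential: -01-00, -11001, 00001-, 011010, 110-0-, 1110-1

6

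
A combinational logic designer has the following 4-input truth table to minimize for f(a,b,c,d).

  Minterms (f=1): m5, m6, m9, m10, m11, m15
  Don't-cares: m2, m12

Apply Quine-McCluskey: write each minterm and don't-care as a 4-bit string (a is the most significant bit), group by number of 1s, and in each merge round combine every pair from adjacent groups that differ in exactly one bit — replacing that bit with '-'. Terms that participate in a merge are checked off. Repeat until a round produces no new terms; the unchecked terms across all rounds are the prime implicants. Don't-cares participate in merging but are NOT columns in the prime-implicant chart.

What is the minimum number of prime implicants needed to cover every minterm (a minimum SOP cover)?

5

Round 0: 0010✓ 0101 0110✓ 1001✓ 1010✓ 1011✓ 1100 1111✓
Round 1: -010 0-10 1-11 10-1 101-
PIs = {-010, 0-10, 0101, 1-11, 10-1, 101-, 1100}
Coverage chart:
  m5: 0101 ←essential
  m6: 0-10 ←essential
  m9: 10-1 ←essential
  m10: -010,101-
  m11: 1-11,10-1,101-
  m15: 1-11 ←essential
Essential: 0-10, 0101, 1-11, 10-1
Petrick residual → -010
Min cover (5 terms): b'cd' + a'cd' + a'bc'd + acd + ab'd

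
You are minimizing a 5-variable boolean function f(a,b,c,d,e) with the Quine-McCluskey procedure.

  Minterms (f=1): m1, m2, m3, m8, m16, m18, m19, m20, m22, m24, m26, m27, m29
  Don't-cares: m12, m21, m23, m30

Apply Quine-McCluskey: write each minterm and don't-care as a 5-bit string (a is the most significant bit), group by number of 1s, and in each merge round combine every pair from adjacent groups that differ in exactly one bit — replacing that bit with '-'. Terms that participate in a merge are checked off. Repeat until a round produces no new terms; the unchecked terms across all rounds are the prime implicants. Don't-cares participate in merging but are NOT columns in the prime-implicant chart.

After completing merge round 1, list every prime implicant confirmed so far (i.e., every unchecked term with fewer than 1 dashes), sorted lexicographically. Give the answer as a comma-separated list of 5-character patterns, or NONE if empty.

NONE

size-2^0 implicants → 00001(✓)  00010(✓)  00011(✓)  01000(✓)  01100(✓)  10000(✓)  10010(✓)  10011(✓)  10100(✓)  10101(✓)  10110(✓)  10111(✓)  11000(✓)  11010(✓)  11011(✓)  11101(✓)  11110(✓)
size-2^1 implicants → -0010(✓)  -0011(✓)  -1000  000-1  0001-(✓)  01-00  1-000(✓)  1-010(✓)  1-011(✓)  1-101  1-110(✓)  10-00(✓)  10-10(✓)  10-11(✓)  100-0(✓)  1001-(✓)  101-0(✓)  101-1(✓)  1010-(✓)  1011-(✓)  11-10(✓)  110-0(✓)  1101-(✓)
size-2^2 implicants → -001-  1--10  1-0-0  1-01-  10--0  10-1-  101--
Unchecked terms (primes): -001-, -1000, 000-1, 01-00, 1--10, 1-0-0, 1-01-, 1-101, 10--0, 10-1-, 101--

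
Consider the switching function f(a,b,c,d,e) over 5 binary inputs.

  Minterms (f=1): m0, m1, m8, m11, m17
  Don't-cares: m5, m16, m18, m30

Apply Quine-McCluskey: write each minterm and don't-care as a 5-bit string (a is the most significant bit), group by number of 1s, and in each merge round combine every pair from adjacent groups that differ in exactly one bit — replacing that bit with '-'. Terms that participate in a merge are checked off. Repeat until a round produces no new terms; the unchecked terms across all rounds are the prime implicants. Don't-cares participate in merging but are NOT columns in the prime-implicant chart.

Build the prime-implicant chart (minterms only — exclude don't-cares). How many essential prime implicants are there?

3

[col 0] 00000*, 00001*, 00101*, 01000*, 01011, 10000*, 10001*, 10010*, 11110
[col 1] -0000*, -0001*, 0-000, 00-01, 0000-*, 100-0, 1000-*
[col 2] -000-
Prime implicants: -000-, 0-000, 00-01, 01011, 100-0, 11110
PI chart (minterm → PIs covering it):
  0 | -000-,0-000
  1 | -000-,00-01
  8 | 0-000  (sole → essential)
  11 | 01011  (sole → essential)
  17 | -000-  (sole → essential)
Essential prime implicants: -000-, 0-000, 01011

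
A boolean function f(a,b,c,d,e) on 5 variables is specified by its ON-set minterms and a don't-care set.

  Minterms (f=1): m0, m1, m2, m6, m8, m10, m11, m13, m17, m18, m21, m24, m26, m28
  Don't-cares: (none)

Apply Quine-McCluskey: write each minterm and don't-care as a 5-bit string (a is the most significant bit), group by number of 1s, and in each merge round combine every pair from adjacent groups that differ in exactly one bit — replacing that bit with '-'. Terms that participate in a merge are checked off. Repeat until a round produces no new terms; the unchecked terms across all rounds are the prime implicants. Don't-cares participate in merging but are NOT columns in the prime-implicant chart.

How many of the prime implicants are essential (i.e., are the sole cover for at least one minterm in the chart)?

6

size-2^0 implicants → 00000(✓)  00001(✓)  00010(✓)  00110(✓)  01000(✓)  01010(✓)  01011(✓)  01101  10001(✓)  10010(✓)  10101(✓)  11000(✓)  11010(✓)  11100(✓)
size-2^1 implicants → -0001  -0010(✓)  -1000(✓)  -1010(✓)  0-000(✓)  0-010(✓)  00-10  000-0(✓)  0000-  010-0(✓)  0101-  1-010(✓)  10-01  11-00  110-0(✓)
size-2^2 implicants → --010  -10-0  0-0-0
Unchecked terms (primes): --010, -0001, -10-0, 0-0-0, 00-10, 0000-, 0101-, 01101, 10-01, 11-00
Minterm coverage:
  m0 ⊆ 0-0-0,0000-
  m1 ⊆ -0001,0000-
  m2 ⊆ --010,0-0-0,00-10
  m6 ⊆ 00-10 [E]
  m8 ⊆ -10-0,0-0-0
  m10 ⊆ --010,-10-0,0-0-0,0101-
  m11 ⊆ 0101- [E]
  m13 ⊆ 01101 [E]
  m17 ⊆ -0001,10-01
  m18 ⊆ --010 [E]
  m21 ⊆ 10-01 [E]
  m24 ⊆ -10-0,11-00
  m26 ⊆ --010,-10-0
  m28 ⊆ 11-00 [E]
E = {--010, 00-10, 0101-, 01101, 10-01, 11-00}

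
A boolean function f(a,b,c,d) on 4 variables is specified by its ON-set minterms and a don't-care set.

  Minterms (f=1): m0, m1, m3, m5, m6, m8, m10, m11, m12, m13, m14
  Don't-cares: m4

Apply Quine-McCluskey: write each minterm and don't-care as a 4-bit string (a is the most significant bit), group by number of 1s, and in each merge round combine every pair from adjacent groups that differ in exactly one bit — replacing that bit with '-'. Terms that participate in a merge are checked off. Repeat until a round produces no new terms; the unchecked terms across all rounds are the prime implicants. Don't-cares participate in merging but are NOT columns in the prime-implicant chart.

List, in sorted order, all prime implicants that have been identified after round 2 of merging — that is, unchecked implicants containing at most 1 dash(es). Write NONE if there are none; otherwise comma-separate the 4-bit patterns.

size-2^0 implicants → 0000(✓)  0001(✓)  0011(✓)  0100(✓)  0101(✓)  0110(✓)  1000(✓)  1010(✓)  1011(✓)  1100(✓)  1101(✓)  1110(✓)
size-2^1 implicants → -000(✓)  -011  -100(✓)  -101(✓)  -110(✓)  0-00(✓)  0-01(✓)  00-1  000-(✓)  01-0(✓)  010-(✓)  1-00(✓)  1-10(✓)  10-0(✓)  101-  11-0(✓)  110-(✓)
size-2^2 implicants → --00  -1-0  -10-  0-0-  1--0
Unchecked terms (primes): --00, -011, -1-0, -10-, 0-0-, 00-1, 1--0, 101-

-011, 00-1, 101-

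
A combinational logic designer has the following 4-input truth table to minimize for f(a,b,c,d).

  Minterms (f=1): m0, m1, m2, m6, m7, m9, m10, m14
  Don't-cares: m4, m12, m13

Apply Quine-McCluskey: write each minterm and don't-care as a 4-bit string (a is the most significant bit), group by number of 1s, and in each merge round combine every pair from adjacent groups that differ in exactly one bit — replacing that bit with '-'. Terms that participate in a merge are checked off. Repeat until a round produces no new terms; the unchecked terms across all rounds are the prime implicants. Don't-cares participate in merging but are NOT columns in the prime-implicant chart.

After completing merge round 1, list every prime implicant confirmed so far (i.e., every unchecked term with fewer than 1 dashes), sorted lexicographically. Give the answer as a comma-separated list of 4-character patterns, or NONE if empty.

NONE

size-2^0 implicants → 0000(✓)  0001(✓)  0010(✓)  0100(✓)  0110(✓)  0111(✓)  1001(✓)  1010(✓)  1100(✓)  1101(✓)  1110(✓)
size-2^1 implicants → -001  -010(✓)  -100(✓)  -110(✓)  0-00(✓)  0-10(✓)  00-0(✓)  000-  01-0(✓)  011-  1-01  1-10(✓)  11-0(✓)  110-
size-2^2 implicants → --10  -1-0  0--0
Unchecked terms (primes): --10, -001, -1-0, 0--0, 000-, 011-, 1-01, 110-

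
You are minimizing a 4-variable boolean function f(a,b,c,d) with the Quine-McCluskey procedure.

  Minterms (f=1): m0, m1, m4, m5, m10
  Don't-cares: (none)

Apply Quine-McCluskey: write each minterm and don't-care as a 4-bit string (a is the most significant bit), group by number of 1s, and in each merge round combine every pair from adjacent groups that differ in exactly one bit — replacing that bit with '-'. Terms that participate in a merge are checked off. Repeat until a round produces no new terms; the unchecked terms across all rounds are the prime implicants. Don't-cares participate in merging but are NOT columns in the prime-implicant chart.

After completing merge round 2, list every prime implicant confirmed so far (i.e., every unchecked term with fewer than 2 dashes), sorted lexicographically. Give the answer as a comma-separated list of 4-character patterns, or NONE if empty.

size-2^0 implicants → 0000(✓)  0001(✓)  0100(✓)  0101(✓)  1010
size-2^1 implicants → 0-00(✓)  0-01(✓)  000-(✓)  010-(✓)
size-2^2 implicants → 0-0-
Unchecked terms (primes): 0-0-, 1010

1010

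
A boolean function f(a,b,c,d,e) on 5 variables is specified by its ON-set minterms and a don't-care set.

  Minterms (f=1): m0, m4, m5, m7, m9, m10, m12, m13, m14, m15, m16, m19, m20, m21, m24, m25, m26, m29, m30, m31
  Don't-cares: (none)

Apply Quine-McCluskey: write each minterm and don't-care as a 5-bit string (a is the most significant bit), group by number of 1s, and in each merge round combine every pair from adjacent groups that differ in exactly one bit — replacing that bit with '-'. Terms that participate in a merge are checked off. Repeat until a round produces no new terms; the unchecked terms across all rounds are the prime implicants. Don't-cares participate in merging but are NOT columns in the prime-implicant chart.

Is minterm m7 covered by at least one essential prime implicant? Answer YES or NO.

[col 0] 00000*, 00100*, 00101*, 00111*, 01001*, 01010*, 01100*, 01101*, 01110*, 01111*, 10000*, 10011, 10100*, 10101*, 11000*, 11001*, 11010*, 11101*, 11110*, 11111*
[col 1] -0000*, -0100*, -0101*, -1001*, -1010*, -1101*, -1110*, -1111*, 0-100*, 0-101*, 0-111*, 00-00*, 001-1*, 0010-*, 01-01*, 01-10*, 011-0*, 011-1*, 0110-*, 0111-*, 1-000, 1-101*, 10-00*, 1010-*, 11-01*, 11-10*, 110-0, 1100-, 111-1*, 1111-*
[col 2] --101, -0-00, -010-, -1-01, -1-10, -11-1, -111-, 0-1-1, 0-10-, 011--
Prime implicants: --101, -0-00, -010-, -1-01, -1-10, -11-1, -111-, 0-1-1, 0-10-, 011--, 1-000, 10011, 110-0, 1100-
PI chart (minterm → PIs covering it):
  0 | -0-00  (sole → essential)
  4 | -0-00,-010-,0-10-
  5 | --101,-010-,0-1-1,0-10-
  7 | 0-1-1  (sole → essential)
  9 | -1-01  (sole → essential)
  10 | -1-10  (sole → essential)
  12 | 0-10-,011--
  13 | --101,-1-01,-11-1,0-1-1,0-10-,011--
  14 | -1-10,-111-,011--
  15 | -11-1,-111-,0-1-1,011--
  16 | -0-00,1-000
  19 | 10011  (sole → essential)
  20 | -0-00,-010-
  21 | --101,-010-
  24 | 1-000,110-0,1100-
  25 | -1-01,1100-
  26 | -1-10,110-0
  29 | --101,-1-01,-11-1
  30 | -1-10,-111-
  31 | -11-1,-111-
Essential prime implicants: -0-00, -1-01, -1-10, 0-1-1, 10011

YES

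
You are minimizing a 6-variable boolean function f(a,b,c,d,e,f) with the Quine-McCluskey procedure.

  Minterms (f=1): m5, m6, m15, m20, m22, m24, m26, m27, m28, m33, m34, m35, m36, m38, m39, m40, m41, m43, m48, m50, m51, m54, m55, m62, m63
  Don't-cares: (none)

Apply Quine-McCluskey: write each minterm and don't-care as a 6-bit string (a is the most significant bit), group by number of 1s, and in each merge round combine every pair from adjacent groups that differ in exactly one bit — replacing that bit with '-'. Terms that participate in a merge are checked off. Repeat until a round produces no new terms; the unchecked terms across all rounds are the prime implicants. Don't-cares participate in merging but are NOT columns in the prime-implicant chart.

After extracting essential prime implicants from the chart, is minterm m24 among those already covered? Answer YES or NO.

NO

[col 0] 000101, 000110*, 001111, 010100*, 010110*, 011000*, 011010*, 011011*, 011100*, 100001*, 100010*, 100011*, 100100*, 100110*, 100111*, 101000*, 101001*, 101011*, 110000*, 110010*, 110011*, 110110*, 110111*, 111110*, 111111*
[col 1] -00110*, -10110*, 0-0110*, 01-100, 0101-0, 011-00, 0110-0, 01101-, 1-0010*, 1-0011*, 1-0110*, 1-0111*, 10-001*, 10-011*, 100-10*, 100-11*, 1000-1*, 10001-*, 1001-0, 10011-*, 1010-1*, 10100-, 11-110*, 11-111*, 110-10*, 110-11*, 1100-0, 11001-*, 11011-*, 11111-*
[col 2] --0110, 1-0-10*, 1-0-11*, 1-001-*, 1-011-*, 10-0-1, 100-1-*, 11-11-, 110-1-*
[col 3] 1-0-1-
Prime implicants: --0110, 000101, 001111, 01-100, 0101-0, 011-00, 0110-0, 01101-, 1-0-1-, 10-0-1, 1001-0, 10100-, 11-11-, 1100-0
PI chart (minterm → PIs covering it):
  5 | 000101  (sole → essential)
  6 | --0110  (sole → essential)
  15 | 001111  (sole → essential)
  20 | 01-100,0101-0
  22 | --0110,0101-0
  24 | 011-00,0110-0
  26 | 0110-0,01101-
  27 | 01101-  (sole → essential)
  28 | 01-100,011-00
  33 | 10-0-1  (sole → essential)
  34 | 1-0-1-  (sole → essential)
  35 | 1-0-1-,10-0-1
  36 | 1001-0  (sole → essential)
  38 | --0110,1-0-1-,1001-0
  39 | 1-0-1-  (sole → essential)
  40 | 10100-  (sole → essential)
  41 | 10-0-1,10100-
  43 | 10-0-1  (sole → essential)
  48 | 1100-0  (sole → essential)
  50 | 1-0-1-,1100-0
  51 | 1-0-1-  (sole → essential)
  54 | --0110,1-0-1-,11-11-
  55 | 1-0-1-,11-11-
  62 | 11-11-  (sole → essential)
  63 | 11-11-  (sole → essential)
Essential prime implicants: --0110, 000101, 001111, 01101-, 1-0-1-, 10-0-1, 1001-0, 10100-, 11-11-, 1100-0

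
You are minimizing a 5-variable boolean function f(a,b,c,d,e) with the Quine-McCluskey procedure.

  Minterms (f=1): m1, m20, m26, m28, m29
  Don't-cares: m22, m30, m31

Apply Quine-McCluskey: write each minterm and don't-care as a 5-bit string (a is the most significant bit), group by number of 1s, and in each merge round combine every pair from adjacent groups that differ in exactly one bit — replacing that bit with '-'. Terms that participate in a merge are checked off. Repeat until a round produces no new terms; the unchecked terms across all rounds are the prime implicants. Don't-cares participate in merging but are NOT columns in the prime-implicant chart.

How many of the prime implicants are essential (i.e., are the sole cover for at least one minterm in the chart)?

4

Round 0: 00001 10100✓ 10110✓ 11010✓ 11100✓ 11101✓ 11110✓ 11111✓
Round 1: 1-100✓ 1-110✓ 101-0✓ 11-10 111-0✓ 111-1✓ 1110-✓ 1111-✓
Round 2: 1-1-0 111--
PIs = {00001, 1-1-0, 11-10, 111--}
Coverage chart:
  m1: 00001 ←essential
  m20: 1-1-0 ←essential
  m26: 11-10 ←essential
  m28: 1-1-0,111--
  m29: 111-- ←essential
Essential: 00001, 1-1-0, 11-10, 111--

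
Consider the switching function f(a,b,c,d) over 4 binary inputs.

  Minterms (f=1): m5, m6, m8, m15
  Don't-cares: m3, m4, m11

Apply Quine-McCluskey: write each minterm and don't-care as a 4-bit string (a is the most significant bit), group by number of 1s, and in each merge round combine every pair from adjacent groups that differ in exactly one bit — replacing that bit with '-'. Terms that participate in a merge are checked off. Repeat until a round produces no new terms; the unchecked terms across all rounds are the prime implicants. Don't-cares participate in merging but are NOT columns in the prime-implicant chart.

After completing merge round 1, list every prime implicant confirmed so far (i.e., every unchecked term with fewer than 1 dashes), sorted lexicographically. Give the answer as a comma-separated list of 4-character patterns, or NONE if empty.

size-2^0 implicants → 0011(✓)  0100(✓)  0101(✓)  0110(✓)  1000  1011(✓)  1111(✓)
size-2^1 implicants → -011  01-0  010-  1-11
Unchecked terms (primes): -011, 01-0, 010-, 1-11, 1000

1000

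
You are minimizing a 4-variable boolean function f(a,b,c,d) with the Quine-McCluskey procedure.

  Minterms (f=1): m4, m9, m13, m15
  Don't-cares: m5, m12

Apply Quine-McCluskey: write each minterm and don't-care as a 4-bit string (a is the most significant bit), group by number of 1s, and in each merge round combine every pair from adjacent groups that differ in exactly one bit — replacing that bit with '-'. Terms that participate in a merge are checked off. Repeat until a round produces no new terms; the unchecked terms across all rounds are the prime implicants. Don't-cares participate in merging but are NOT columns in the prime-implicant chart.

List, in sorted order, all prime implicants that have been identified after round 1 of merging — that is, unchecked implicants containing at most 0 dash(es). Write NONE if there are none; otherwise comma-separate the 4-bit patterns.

size-2^0 implicants → 0100(✓)  0101(✓)  1001(✓)  1100(✓)  1101(✓)  1111(✓)
size-2^1 implicants → -100(✓)  -101(✓)  010-(✓)  1-01  11-1  110-(✓)
size-2^2 implicants → -10-
Unchecked terms (primes): -10-, 1-01, 11-1

NONE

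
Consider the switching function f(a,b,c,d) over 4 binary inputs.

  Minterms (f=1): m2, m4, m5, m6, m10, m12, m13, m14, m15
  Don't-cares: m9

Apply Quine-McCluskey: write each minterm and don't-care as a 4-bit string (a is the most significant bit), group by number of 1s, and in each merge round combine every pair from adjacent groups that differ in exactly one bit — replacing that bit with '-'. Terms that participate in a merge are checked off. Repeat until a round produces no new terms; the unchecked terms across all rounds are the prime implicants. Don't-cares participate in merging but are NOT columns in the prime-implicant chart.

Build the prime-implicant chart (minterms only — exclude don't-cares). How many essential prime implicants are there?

size-2^0 implicants → 0010(✓)  0100(✓)  0101(✓)  0110(✓)  1001(✓)  1010(✓)  1100(✓)  1101(✓)  1110(✓)  1111(✓)
size-2^1 implicants → -010(✓)  -100(✓)  -101(✓)  -110(✓)  0-10(✓)  01-0(✓)  010-(✓)  1-01  1-10(✓)  11-0(✓)  11-1(✓)  110-(✓)  111-(✓)
size-2^2 implicants → --10  -1-0  -10-  11--
Unchecked terms (primes): --10, -1-0, -10-, 1-01, 11--
Minterm coverage:
  m2 ⊆ --10 [E]
  m4 ⊆ -1-0,-10-
  m5 ⊆ -10- [E]
  m6 ⊆ --10,-1-0
  m10 ⊆ --10 [E]
  m12 ⊆ -1-0,-10-,11--
  m13 ⊆ -10-,1-01,11--
  m14 ⊆ --10,-1-0,11--
  m15 ⊆ 11-- [E]
E = {--10, -10-, 11--}

3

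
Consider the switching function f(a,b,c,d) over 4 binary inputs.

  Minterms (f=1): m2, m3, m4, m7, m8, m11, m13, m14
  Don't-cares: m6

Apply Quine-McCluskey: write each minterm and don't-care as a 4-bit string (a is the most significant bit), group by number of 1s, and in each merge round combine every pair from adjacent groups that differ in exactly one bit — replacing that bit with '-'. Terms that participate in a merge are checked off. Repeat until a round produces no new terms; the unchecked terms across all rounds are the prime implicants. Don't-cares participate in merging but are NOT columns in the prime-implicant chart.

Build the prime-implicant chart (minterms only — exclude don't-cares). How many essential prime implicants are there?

Round 0: 0010✓ 0011✓ 0100✓ 0110✓ 0111✓ 1000 1011✓ 1101 1110✓
Round 1: -011 -110 0-10✓ 0-11✓ 001-✓ 01-0 011-✓
Round 2: 0-1-
PIs = {-011, -110, 0-1-, 01-0, 1000, 1101}
Coverage chart:
  m2: 0-1- ←essential
  m3: -011,0-1-
  m4: 01-0 ←essential
  m7: 0-1- ←essential
  m8: 1000 ←essential
  m11: -011 ←essential
  m13: 1101 ←essential
  m14: -110 ←essential
Essential: -011, -110, 0-1-, 01-0, 1000, 1101

6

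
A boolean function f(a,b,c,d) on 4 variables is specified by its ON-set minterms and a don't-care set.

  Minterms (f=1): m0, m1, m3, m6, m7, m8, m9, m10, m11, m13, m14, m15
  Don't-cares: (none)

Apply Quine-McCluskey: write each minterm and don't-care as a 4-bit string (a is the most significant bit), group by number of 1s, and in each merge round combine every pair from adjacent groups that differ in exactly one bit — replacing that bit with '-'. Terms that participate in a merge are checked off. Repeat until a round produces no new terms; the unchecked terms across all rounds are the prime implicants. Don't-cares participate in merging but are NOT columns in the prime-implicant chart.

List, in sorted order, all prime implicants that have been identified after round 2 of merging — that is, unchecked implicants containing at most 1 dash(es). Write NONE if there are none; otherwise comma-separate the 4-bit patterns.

NONE

[col 0] 0000*, 0001*, 0011*, 0110*, 0111*, 1000*, 1001*, 1010*, 1011*, 1101*, 1110*, 1111*
[col 1] -000*, -001*, -011*, -110*, -111*, 0-11*, 00-1*, 000-*, 011-*, 1-01*, 1-10*, 1-11*, 10-0*, 10-1*, 100-*, 101-*, 11-1*, 111-*
[col 2] --11, -0-1, -00-, -11-, 1--1, 1-1-, 10--
Prime implicants: --11, -0-1, -00-, -11-, 1--1, 1-1-, 10--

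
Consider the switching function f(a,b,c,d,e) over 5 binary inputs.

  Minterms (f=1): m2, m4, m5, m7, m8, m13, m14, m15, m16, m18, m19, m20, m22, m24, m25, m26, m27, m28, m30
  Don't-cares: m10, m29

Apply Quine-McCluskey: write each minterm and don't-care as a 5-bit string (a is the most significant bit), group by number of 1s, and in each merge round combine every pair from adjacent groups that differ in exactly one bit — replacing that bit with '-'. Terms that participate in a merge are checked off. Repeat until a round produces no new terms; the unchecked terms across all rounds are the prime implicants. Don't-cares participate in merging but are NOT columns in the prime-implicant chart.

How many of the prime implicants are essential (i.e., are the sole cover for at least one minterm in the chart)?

Round 0: 00010✓ 00100✓ 00101✓ 00111✓ 01000✓ 01010✓ 01101✓ 01110✓ 01111✓ 10000✓ 10010✓ 10011✓ 10100✓ 10110✓ 11000✓ 11001✓ 11010✓ 11011✓ 11100✓ 11101✓ 11110✓
Round 1: -0010✓ -0100 -1000✓ -1010✓ -1101 -1110✓ 0-010✓ 0-101✓ 0-111✓ 001-1✓ 0010- 01-10✓ 010-0✓ 011-1✓ 0111- 1-000✓ 1-010✓ 1-011✓ 1-100✓ 1-110✓ 10-00✓ 10-10✓ 100-0✓ 1001-✓ 101-0✓ 11-00✓ 11-01✓ 11-10✓ 110-0✓ 110-1✓ 1100-✓ 1101-✓ 111-0✓ 1110-✓
Round 2: --010 -1-10 -10-0 0-1-1 1--00✓ 1--10✓ 1-0-0✓ 1-01- 1-1-0✓ 10--0✓ 11--0✓ 11-0- 110--
Round 3: 1---0
PIs = {--010, -0100, -1-10, -10-0, -1101, 0-1-1, 0010-, 0111-, 1---0, 1-01-, 11-0-, 110--}
Coverage chart:
  m2: --010 ←essential
  m4: -0100,0010-
  m5: 0-1-1,0010-
  m7: 0-1-1 ←essential
  m8: -10-0 ←essential
  m13: -1101,0-1-1
  m14: -1-10,0111-
  m15: 0-1-1,0111-
  m16: 1---0 ←essential
  m18: --010,1---0,1-01-
  m19: 1-01- ←essential
  m20: -0100,1---0
  m22: 1---0 ←essential
  m24: -10-0,1---0,11-0-,110--
  m25: 11-0-,110--
  m26: --010,-1-10,-10-0,1---0,1-01-,110--
  m27: 1-01-,110--
  m28: 1---0,11-0-
  m30: -1-10,1---0
Essential: --010, -10-0, 0-1-1, 1---0, 1-01-

5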